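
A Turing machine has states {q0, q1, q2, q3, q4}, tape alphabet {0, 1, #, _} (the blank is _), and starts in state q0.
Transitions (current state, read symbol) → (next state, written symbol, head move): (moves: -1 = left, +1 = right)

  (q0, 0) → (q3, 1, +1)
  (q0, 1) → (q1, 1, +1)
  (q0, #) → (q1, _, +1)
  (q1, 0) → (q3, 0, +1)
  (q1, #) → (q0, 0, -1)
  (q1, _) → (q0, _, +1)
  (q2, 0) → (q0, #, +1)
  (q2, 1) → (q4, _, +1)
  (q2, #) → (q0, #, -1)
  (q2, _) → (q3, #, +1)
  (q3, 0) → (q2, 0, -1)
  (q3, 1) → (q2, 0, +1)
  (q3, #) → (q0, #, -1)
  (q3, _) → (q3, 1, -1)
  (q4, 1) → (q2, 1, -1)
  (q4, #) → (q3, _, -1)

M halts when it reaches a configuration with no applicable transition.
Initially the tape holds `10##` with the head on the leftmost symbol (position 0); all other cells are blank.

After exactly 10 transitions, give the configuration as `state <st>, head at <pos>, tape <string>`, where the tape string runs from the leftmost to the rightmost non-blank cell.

state=q0 head=0 tape=[1]0##   (q0,1)→(q1,1,+1)
state=q1 head=1 tape=1[0]##   (q1,0)→(q3,0,+1)
state=q3 head=2 tape=10[#]#   (q3,#)→(q0,#,-1)
state=q0 head=1 tape=1[0]##   (q0,0)→(q3,1,+1)
state=q3 head=2 tape=11[#]#   (q3,#)→(q0,#,-1)
state=q0 head=1 tape=1[1]##   (q0,1)→(q1,1,+1)
state=q1 head=2 tape=11[#]#   (q1,#)→(q0,0,-1)
state=q0 head=1 tape=1[1]0#   (q0,1)→(q1,1,+1)
state=q1 head=2 tape=11[0]#   (q1,0)→(q3,0,+1)
state=q3 head=3 tape=110[#]   (q3,#)→(q0,#,-1)
state=q0 head=2 tape=11[0]#
After 10 steps: state q0, head at 2, tape 110#.

state q0, head at 2, tape 110#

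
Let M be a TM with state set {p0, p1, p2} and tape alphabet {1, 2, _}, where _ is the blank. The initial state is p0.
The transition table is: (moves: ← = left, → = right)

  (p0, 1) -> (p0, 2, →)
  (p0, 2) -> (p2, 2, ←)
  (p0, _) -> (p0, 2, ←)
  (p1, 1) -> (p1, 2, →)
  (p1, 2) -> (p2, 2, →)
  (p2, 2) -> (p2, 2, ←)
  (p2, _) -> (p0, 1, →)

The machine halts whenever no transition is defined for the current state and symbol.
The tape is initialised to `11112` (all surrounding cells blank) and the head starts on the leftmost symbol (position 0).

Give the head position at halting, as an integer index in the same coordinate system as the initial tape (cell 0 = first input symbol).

-1

state=p0 head=0 tape=_[1]1112   (p0,1)→(p0,2,→)
state=p0 head=1 tape=_2[1]112   (p0,1)→(p0,2,→)
state=p0 head=2 tape=_22[1]12   (p0,1)→(p0,2,→)
state=p0 head=3 tape=_222[1]2   (p0,1)→(p0,2,→)
state=p0 head=4 tape=_2222[2]   (p0,2)→(p2,2,←)
state=p2 head=3 tape=_222[2]2   (p2,2)→(p2,2,←)
state=p2 head=2 tape=_22[2]22   (p2,2)→(p2,2,←)
state=p2 head=1 tape=_2[2]222   (p2,2)→(p2,2,←)
state=p2 head=0 tape=_[2]2222   (p2,2)→(p2,2,←)
state=p2 head=-1 tape=[_]22222   (p2,_)→(p0,1,→)
state=p0 head=0 tape=1[2]2222   (p0,2)→(p2,2,←)
state=p2 head=-1 tape=[1]22222
At halt the head is at cell -1.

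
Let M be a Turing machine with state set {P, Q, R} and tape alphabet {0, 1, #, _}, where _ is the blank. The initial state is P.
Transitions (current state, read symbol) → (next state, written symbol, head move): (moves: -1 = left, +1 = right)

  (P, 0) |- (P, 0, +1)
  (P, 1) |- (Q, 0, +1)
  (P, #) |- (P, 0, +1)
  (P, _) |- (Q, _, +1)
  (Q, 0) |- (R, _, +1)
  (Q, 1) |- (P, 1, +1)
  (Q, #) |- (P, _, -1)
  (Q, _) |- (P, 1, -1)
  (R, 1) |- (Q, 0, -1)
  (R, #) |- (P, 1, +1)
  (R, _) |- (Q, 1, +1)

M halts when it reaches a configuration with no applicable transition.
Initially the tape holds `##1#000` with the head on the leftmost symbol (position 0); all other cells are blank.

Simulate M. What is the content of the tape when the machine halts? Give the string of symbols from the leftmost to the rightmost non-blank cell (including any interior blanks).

000__00

P | [#]#1#000   read # → write 0, move +1, go to P
P | 0[#]1#000   read # → write 0, move +1, go to P
P | 00[1]#000   read 1 → write 0, move +1, go to Q
Q | 000[#]000   read # → write _, move -1, go to P
P | 00[0]_000   read 0 → write 0, move +1, go to P
P | 000[_]000   read _ → write _, move +1, go to Q
Q | 000_[0]00   read 0 → write _, move +1, go to R
R | 000__[0]0
The non-blank tape span at halt is 000__00.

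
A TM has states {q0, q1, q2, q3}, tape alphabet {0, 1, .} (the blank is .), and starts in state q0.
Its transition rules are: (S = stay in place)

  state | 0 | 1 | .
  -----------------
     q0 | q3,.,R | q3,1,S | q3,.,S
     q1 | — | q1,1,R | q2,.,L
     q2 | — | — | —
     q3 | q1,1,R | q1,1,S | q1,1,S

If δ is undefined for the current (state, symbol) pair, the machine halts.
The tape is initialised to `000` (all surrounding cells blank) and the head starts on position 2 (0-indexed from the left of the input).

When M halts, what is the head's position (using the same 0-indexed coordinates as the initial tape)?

3

q0 | 00[0]..   read 0 → write ., move R, go to q3
q3 | 00.[.].   read . → write 1, move S, go to q1
q1 | 00.[1].   read 1 → write 1, move R, go to q1
q1 | 00.1[.]   read . → write ., move L, go to q2
q2 | 00.[1].
At halt the head is at cell 3.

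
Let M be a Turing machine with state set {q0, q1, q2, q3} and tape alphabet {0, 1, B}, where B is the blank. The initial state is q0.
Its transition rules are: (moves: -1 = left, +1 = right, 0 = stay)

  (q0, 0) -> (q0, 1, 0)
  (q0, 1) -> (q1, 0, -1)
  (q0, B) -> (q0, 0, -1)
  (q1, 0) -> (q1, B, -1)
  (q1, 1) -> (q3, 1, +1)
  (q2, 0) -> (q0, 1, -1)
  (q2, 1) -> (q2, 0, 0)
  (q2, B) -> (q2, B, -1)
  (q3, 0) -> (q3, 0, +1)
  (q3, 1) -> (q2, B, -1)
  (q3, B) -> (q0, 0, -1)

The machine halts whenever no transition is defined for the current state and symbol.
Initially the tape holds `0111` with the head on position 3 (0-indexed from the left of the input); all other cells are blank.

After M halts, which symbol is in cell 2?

0

q0 | B011[1]BBB   read 1 → write 0, move -1, go to q1
q1 | B01[1]0BBB   read 1 → write 1, move +1, go to q3
q3 | B011[0]BBB   read 0 → write 0, move +1, go to q3
q3 | B0110[B]BB   read B → write 0, move -1, go to q0
q0 | B011[0]0BB   read 0 → write 1, move 0, go to q0
q0 | B011[1]0BB   read 1 → write 0, move -1, go to q1
q1 | B01[1]00BB   read 1 → write 1, move +1, go to q3
q3 | B011[0]0BB   read 0 → write 0, move +1, go to q3
q3 | B0110[0]BB   read 0 → write 0, move +1, go to q3
q3 | B01100[B]B   read B → write 0, move -1, go to q0
q0 | B0110[0]0B   read 0 → write 1, move 0, go to q0
q0 | B0110[1]0B   read 1 → write 0, move -1, go to q1
q1 | B011[0]00B   read 0 → write B, move -1, go to q1
q1 | B01[1]B00B   read 1 → write 1, move +1, go to q3
q3 | B011[B]00B   read B → write 0, move -1, go to q0
q0 | B01[1]000B   read 1 → write 0, move -1, go to q1
q1 | B0[1]0000B   read 1 → write 1, move +1, go to q3
q3 | B01[0]000B   read 0 → write 0, move +1, go to q3
q3 | B010[0]00B   read 0 → write 0, move +1, go to q3
q3 | B0100[0]0B   read 0 → write 0, move +1, go to q3
q3 | B01000[0]B   read 0 → write 0, move +1, go to q3
q3 | B010000[B]   read B → write 0, move -1, go to q0
q0 | B01000[0]0   read 0 → write 1, move 0, go to q0
q0 | B01000[1]0   read 1 → write 0, move -1, go to q1
q1 | B0100[0]00   read 0 → write B, move -1, go to q1
q1 | B010[0]B00   read 0 → write B, move -1, go to q1
q1 | B01[0]BB00   read 0 → write B, move -1, go to q1
q1 | B0[1]BBB00   read 1 → write 1, move +1, go to q3
q3 | B01[B]BB00   read B → write 0, move -1, go to q0
q0 | B0[1]0BB00   read 1 → write 0, move -1, go to q1
q1 | B[0]00BB00   read 0 → write B, move -1, go to q1
q1 | [B]B00BB00
Cell 2 holds 0 when M halts.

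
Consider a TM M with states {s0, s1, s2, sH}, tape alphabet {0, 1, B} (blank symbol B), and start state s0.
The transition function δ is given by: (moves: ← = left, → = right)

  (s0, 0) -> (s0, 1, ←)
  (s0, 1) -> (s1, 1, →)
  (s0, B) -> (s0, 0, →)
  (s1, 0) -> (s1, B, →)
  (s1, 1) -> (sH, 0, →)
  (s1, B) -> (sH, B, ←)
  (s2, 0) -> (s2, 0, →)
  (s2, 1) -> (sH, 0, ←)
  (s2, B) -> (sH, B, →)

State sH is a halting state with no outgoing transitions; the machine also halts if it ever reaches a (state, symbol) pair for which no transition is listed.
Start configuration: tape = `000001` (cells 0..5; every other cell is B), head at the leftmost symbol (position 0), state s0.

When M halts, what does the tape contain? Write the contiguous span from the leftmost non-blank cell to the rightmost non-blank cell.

01BBBB0

state=s0 head=0 tape=B[0]00001B   (s0,0)→(s0,1,←)
state=s0 head=-1 tape=[B]100001B   (s0,B)→(s0,0,→)
state=s0 head=0 tape=0[1]00001B   (s0,1)→(s1,1,→)
state=s1 head=1 tape=01[0]0001B   (s1,0)→(s1,B,→)
state=s1 head=2 tape=01B[0]001B   (s1,0)→(s1,B,→)
state=s1 head=3 tape=01BB[0]01B   (s1,0)→(s1,B,→)
state=s1 head=4 tape=01BBB[0]1B   (s1,0)→(s1,B,→)
state=s1 head=5 tape=01BBBB[1]B   (s1,1)→(sH,0,→)
state=sH head=6 tape=01BBBB0[B]
The non-blank tape span at halt is 01BBBB0.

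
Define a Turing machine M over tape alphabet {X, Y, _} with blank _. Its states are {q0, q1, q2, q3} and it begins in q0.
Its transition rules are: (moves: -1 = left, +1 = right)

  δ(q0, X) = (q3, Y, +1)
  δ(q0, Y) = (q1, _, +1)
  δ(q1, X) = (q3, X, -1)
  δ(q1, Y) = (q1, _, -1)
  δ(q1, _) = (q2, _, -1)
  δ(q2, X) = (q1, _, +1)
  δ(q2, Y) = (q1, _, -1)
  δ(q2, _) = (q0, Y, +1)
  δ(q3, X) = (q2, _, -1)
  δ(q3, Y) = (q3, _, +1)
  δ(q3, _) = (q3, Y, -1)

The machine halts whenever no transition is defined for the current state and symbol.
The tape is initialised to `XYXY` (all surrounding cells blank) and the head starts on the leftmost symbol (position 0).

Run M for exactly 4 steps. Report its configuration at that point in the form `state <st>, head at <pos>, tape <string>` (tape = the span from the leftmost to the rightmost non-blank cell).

q0 | [X]YXY   read X → write Y, move +1, go to q3
q3 | Y[Y]XY   read Y → write _, move +1, go to q3
q3 | Y_[X]Y   read X → write _, move -1, go to q2
q2 | Y[_]_Y   read _ → write Y, move +1, go to q0
q0 | YY[_]Y
After 4 steps: state q0, head at 2, tape YY_Y.

state q0, head at 2, tape YY_Y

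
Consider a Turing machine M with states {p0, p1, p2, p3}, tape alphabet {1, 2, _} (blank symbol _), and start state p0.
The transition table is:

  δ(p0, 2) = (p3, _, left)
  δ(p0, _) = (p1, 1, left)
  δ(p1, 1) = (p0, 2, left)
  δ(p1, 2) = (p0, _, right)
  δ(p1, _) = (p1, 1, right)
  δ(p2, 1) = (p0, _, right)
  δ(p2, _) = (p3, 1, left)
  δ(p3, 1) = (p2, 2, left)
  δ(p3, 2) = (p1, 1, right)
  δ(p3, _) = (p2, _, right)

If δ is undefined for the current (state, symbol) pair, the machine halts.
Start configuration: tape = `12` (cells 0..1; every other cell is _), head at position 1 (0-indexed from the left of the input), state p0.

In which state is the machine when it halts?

p0

state=p0 head=1 tape=__1[2]   (p0,2)→(p3,_,left)
state=p3 head=0 tape=__[1]_   (p3,1)→(p2,2,left)
state=p2 head=-1 tape=_[_]2_   (p2,_)→(p3,1,left)
state=p3 head=-2 tape=[_]12_   (p3,_)→(p2,_,right)
state=p2 head=-1 tape=_[1]2_   (p2,1)→(p0,_,right)
state=p0 head=0 tape=__[2]_   (p0,2)→(p3,_,left)
state=p3 head=-1 tape=_[_]__   (p3,_)→(p2,_,right)
state=p2 head=0 tape=__[_]_   (p2,_)→(p3,1,left)
state=p3 head=-1 tape=_[_]1_   (p3,_)→(p2,_,right)
state=p2 head=0 tape=__[1]_   (p2,1)→(p0,_,right)
state=p0 head=1 tape=___[_]   (p0,_)→(p1,1,left)
state=p1 head=0 tape=__[_]1   (p1,_)→(p1,1,right)
state=p1 head=1 tape=__1[1]   (p1,1)→(p0,2,left)
state=p0 head=0 tape=__[1]2
No transition is defined for (p0, 1); M halts in state p0.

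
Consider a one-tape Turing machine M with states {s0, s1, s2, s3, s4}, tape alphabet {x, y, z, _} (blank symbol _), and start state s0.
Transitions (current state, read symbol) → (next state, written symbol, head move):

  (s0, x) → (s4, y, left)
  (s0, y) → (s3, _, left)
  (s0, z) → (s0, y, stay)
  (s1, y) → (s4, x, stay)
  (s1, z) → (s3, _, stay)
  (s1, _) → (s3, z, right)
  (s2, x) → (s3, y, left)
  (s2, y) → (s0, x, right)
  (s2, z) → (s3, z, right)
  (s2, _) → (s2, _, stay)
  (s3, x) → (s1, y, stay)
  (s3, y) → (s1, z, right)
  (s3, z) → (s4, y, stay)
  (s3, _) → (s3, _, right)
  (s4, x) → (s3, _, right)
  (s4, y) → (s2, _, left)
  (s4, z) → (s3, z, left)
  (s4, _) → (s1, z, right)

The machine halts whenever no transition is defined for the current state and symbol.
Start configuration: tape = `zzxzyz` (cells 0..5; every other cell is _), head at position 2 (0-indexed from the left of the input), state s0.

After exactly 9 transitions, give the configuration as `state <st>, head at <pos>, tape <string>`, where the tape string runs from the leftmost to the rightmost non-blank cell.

state s2, head at -1, tape zyzyz

s0 | _zz[x]zyz   read x → write y, move left, go to s4
s4 | _z[z]yzyz   read z → write z, move left, go to s3
s3 | _[z]zyzyz   read z → write y, move stay, go to s4
s4 | _[y]zyzyz   read y → write _, move left, go to s2
s2 | [_]_zyzyz   read _ → write _, move stay, go to s2
s2 | [_]_zyzyz   read _ → write _, move stay, go to s2
s2 | [_]_zyzyz   read _ → write _, move stay, go to s2
s2 | [_]_zyzyz   read _ → write _, move stay, go to s2
s2 | [_]_zyzyz   read _ → write _, move stay, go to s2
s2 | [_]_zyzyz
After 9 steps: state s2, head at -1, tape zyzyz.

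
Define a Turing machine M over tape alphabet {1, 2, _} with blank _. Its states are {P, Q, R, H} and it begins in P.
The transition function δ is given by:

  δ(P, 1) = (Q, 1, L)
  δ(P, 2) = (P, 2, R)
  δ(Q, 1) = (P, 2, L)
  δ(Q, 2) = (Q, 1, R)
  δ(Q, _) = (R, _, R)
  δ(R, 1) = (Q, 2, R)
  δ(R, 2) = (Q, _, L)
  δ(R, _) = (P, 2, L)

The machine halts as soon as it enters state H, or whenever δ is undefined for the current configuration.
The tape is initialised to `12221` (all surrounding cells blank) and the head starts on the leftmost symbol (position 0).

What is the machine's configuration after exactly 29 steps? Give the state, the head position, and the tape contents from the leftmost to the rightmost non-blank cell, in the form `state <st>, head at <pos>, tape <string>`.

state Q, head at -1, tape 12222

state=P head=0 tape=_[1]2221   (P,1)→(Q,1,L)
state=Q head=-1 tape=[_]12221   (Q,_)→(R,_,R)
state=R head=0 tape=_[1]2221   (R,1)→(Q,2,R)
state=Q head=1 tape=_2[2]221   (Q,2)→(Q,1,R)
state=Q head=2 tape=_21[2]21   (Q,2)→(Q,1,R)
state=Q head=3 tape=_211[2]1   (Q,2)→(Q,1,R)
state=Q head=4 tape=_2111[1]   (Q,1)→(P,2,L)
state=P head=3 tape=_211[1]2   (P,1)→(Q,1,L)
state=Q head=2 tape=_21[1]12   (Q,1)→(P,2,L)
state=P head=1 tape=_2[1]212   (P,1)→(Q,1,L)
state=Q head=0 tape=_[2]1212   (Q,2)→(Q,1,R)
state=Q head=1 tape=_1[1]212   (Q,1)→(P,2,L)
state=P head=0 tape=_[1]2212   (P,1)→(Q,1,L)
state=Q head=-1 tape=[_]12212   (Q,_)→(R,_,R)
state=R head=0 tape=_[1]2212   (R,1)→(Q,2,R)
state=Q head=1 tape=_2[2]212   (Q,2)→(Q,1,R)
state=Q head=2 tape=_21[2]12   (Q,2)→(Q,1,R)
state=Q head=3 tape=_211[1]2   (Q,1)→(P,2,L)
state=P head=2 tape=_21[1]22   (P,1)→(Q,1,L)
state=Q head=1 tape=_2[1]122   (Q,1)→(P,2,L)
state=P head=0 tape=_[2]2122   (P,2)→(P,2,R)
state=P head=1 tape=_2[2]122   (P,2)→(P,2,R)
state=P head=2 tape=_22[1]22   (P,1)→(Q,1,L)
state=Q head=1 tape=_2[2]122   (Q,2)→(Q,1,R)
state=Q head=2 tape=_21[1]22   (Q,1)→(P,2,L)
state=P head=1 tape=_2[1]222   (P,1)→(Q,1,L)
state=Q head=0 tape=_[2]1222   (Q,2)→(Q,1,R)
state=Q head=1 tape=_1[1]222   (Q,1)→(P,2,L)
state=P head=0 tape=_[1]2222   (P,1)→(Q,1,L)
state=Q head=-1 tape=[_]12222
After 29 steps: state Q, head at -1, tape 12222.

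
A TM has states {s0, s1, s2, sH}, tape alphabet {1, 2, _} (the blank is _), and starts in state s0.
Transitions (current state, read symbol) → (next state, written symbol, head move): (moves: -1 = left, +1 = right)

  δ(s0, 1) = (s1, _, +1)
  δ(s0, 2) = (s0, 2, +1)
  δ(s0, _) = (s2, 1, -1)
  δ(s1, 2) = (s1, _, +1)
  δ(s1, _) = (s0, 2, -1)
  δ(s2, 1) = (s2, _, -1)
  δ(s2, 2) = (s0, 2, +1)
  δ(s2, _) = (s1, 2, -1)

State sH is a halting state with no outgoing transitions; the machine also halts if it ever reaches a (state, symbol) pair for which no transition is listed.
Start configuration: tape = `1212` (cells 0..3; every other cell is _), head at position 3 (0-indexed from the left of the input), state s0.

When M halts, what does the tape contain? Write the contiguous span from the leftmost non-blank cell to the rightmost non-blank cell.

state=s0 head=3 tape=121[2]___   (s0,2)→(s0,2,+1)
state=s0 head=4 tape=1212[_]__   (s0,_)→(s2,1,-1)
state=s2 head=3 tape=121[2]1__   (s2,2)→(s0,2,+1)
state=s0 head=4 tape=1212[1]__   (s0,1)→(s1,_,+1)
state=s1 head=5 tape=1212_[_]_   (s1,_)→(s0,2,-1)
state=s0 head=4 tape=1212[_]2_   (s0,_)→(s2,1,-1)
state=s2 head=3 tape=121[2]12_   (s2,2)→(s0,2,+1)
state=s0 head=4 tape=1212[1]2_   (s0,1)→(s1,_,+1)
state=s1 head=5 tape=1212_[2]_   (s1,2)→(s1,_,+1)
state=s1 head=6 tape=1212__[_]   (s1,_)→(s0,2,-1)
state=s0 head=5 tape=1212_[_]2   (s0,_)→(s2,1,-1)
state=s2 head=4 tape=1212[_]12   (s2,_)→(s1,2,-1)
state=s1 head=3 tape=121[2]212   (s1,2)→(s1,_,+1)
state=s1 head=4 tape=121_[2]12   (s1,2)→(s1,_,+1)
state=s1 head=5 tape=121__[1]2
The non-blank tape span at halt is 121__12.

121__12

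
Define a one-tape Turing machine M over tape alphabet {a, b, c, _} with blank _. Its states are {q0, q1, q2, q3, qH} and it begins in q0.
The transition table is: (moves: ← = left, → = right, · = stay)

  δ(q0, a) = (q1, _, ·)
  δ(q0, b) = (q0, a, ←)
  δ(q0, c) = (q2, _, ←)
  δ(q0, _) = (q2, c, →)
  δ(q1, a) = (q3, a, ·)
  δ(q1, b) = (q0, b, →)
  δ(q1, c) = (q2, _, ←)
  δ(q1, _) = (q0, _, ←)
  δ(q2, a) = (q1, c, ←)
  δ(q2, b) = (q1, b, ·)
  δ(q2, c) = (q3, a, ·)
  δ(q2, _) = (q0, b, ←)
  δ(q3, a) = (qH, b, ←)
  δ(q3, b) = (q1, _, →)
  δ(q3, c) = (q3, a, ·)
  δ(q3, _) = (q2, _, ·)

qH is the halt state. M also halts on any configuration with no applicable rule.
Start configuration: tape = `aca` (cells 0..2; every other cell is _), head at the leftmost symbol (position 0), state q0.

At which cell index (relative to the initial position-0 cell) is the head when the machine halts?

1

q0 | ___[a]ca   read a → write _, move ·, go to q1
q1 | ___[_]ca   read _ → write _, move ←, go to q0
q0 | __[_]_ca   read _ → write c, move →, go to q2
q2 | __c[_]ca   read _ → write b, move ←, go to q0
q0 | __[c]bca   read c → write _, move ←, go to q2
q2 | _[_]_bca   read _ → write b, move ←, go to q0
q0 | [_]b_bca   read _ → write c, move →, go to q2
q2 | c[b]_bca   read b → write b, move ·, go to q1
q1 | c[b]_bca   read b → write b, move →, go to q0
q0 | cb[_]bca   read _ → write c, move →, go to q2
q2 | cbc[b]ca   read b → write b, move ·, go to q1
q1 | cbc[b]ca   read b → write b, move →, go to q0
q0 | cbcb[c]a   read c → write _, move ←, go to q2
q2 | cbc[b]_a   read b → write b, move ·, go to q1
q1 | cbc[b]_a   read b → write b, move →, go to q0
q0 | cbcb[_]a   read _ → write c, move →, go to q2
q2 | cbcbc[a]   read a → write c, move ←, go to q1
q1 | cbcb[c]c   read c → write _, move ←, go to q2
q2 | cbc[b]_c   read b → write b, move ·, go to q1
q1 | cbc[b]_c   read b → write b, move →, go to q0
q0 | cbcb[_]c   read _ → write c, move →, go to q2
q2 | cbcbc[c]   read c → write a, move ·, go to q3
q3 | cbcbc[a]   read a → write b, move ←, go to qH
qH | cbcb[c]b
At halt the head is at cell 1.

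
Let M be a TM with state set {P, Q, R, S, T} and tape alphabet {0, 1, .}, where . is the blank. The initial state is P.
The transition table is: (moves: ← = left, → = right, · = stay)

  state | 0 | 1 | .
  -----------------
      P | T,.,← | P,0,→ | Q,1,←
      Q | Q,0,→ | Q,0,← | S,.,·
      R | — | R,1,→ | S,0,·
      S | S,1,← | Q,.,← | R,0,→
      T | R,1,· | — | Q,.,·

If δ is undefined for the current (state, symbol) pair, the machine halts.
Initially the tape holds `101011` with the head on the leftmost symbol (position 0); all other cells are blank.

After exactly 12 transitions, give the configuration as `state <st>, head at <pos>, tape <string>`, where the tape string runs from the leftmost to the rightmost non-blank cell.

state=P head=0 tape=..[1]01011   (P,1)→(P,0,→)
state=P head=1 tape=..0[0]1011   (P,0)→(T,.,←)
state=T head=0 tape=..[0].1011   (T,0)→(R,1,·)
state=R head=0 tape=..[1].1011   (R,1)→(R,1,→)
state=R head=1 tape=..1[.]1011   (R,.)→(S,0,·)
state=S head=1 tape=..1[0]1011   (S,0)→(S,1,←)
state=S head=0 tape=..[1]11011   (S,1)→(Q,.,←)
state=Q head=-1 tape=.[.].11011   (Q,.)→(S,.,·)
state=S head=-1 tape=.[.].11011   (S,.)→(R,0,→)
state=R head=0 tape=.0[.]11011   (R,.)→(S,0,·)
state=S head=0 tape=.0[0]11011   (S,0)→(S,1,←)
state=S head=-1 tape=.[0]111011   (S,0)→(S,1,←)
state=S head=-2 tape=[.]1111011
After 12 steps: state S, head at -2, tape 1111011.

state S, head at -2, tape 1111011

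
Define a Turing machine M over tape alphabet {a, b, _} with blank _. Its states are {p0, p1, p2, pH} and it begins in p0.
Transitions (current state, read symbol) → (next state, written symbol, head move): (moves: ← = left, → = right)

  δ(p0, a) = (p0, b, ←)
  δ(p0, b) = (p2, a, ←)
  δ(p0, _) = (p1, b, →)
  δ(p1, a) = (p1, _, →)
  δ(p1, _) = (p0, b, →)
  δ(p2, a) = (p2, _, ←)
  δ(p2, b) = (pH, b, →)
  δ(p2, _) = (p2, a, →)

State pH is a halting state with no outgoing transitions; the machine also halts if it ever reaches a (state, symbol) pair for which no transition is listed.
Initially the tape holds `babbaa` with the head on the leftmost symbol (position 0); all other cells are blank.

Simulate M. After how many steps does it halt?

state=p0 head=0 tape=___[b]abbaa   (p0,b)→(p2,a,←)
state=p2 head=-1 tape=__[_]aabbaa   (p2,_)→(p2,a,→)
state=p2 head=0 tape=__a[a]abbaa   (p2,a)→(p2,_,←)
state=p2 head=-1 tape=__[a]_abbaa   (p2,a)→(p2,_,←)
state=p2 head=-2 tape=_[_]__abbaa   (p2,_)→(p2,a,→)
state=p2 head=-1 tape=_a[_]_abbaa   (p2,_)→(p2,a,→)
state=p2 head=0 tape=_aa[_]abbaa   (p2,_)→(p2,a,→)
state=p2 head=1 tape=_aaa[a]bbaa   (p2,a)→(p2,_,←)
state=p2 head=0 tape=_aa[a]_bbaa   (p2,a)→(p2,_,←)
state=p2 head=-1 tape=_a[a]__bbaa   (p2,a)→(p2,_,←)
state=p2 head=-2 tape=_[a]___bbaa   (p2,a)→(p2,_,←)
state=p2 head=-3 tape=[_]____bbaa   (p2,_)→(p2,a,→)
state=p2 head=-2 tape=a[_]___bbaa   (p2,_)→(p2,a,→)
state=p2 head=-1 tape=aa[_]__bbaa   (p2,_)→(p2,a,→)
state=p2 head=0 tape=aaa[_]_bbaa   (p2,_)→(p2,a,→)
state=p2 head=1 tape=aaaa[_]bbaa   (p2,_)→(p2,a,→)
state=p2 head=2 tape=aaaaa[b]baa   (p2,b)→(pH,b,→)
state=pH head=3 tape=aaaaab[b]aa
M halts after 17 transitions.

17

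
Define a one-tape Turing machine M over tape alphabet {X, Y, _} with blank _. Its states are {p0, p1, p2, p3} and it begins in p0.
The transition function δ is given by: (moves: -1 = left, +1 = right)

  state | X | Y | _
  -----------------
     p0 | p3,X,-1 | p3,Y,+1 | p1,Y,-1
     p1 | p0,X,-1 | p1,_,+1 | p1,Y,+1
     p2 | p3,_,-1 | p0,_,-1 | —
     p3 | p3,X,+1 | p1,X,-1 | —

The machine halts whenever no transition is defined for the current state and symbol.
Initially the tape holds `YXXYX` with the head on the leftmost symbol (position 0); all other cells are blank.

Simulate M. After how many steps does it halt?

state=p0 head=0 tape=_[Y]XXYX_   (p0,Y)→(p3,Y,+1)
state=p3 head=1 tape=_Y[X]XYX_   (p3,X)→(p3,X,+1)
state=p3 head=2 tape=_YX[X]YX_   (p3,X)→(p3,X,+1)
state=p3 head=3 tape=_YXX[Y]X_   (p3,Y)→(p1,X,-1)
state=p1 head=2 tape=_YX[X]XX_   (p1,X)→(p0,X,-1)
state=p0 head=1 tape=_Y[X]XXX_   (p0,X)→(p3,X,-1)
state=p3 head=0 tape=_[Y]XXXX_   (p3,Y)→(p1,X,-1)
state=p1 head=-1 tape=[_]XXXXX_   (p1,_)→(p1,Y,+1)
state=p1 head=0 tape=Y[X]XXXX_   (p1,X)→(p0,X,-1)
state=p0 head=-1 tape=[Y]XXXXX_   (p0,Y)→(p3,Y,+1)
state=p3 head=0 tape=Y[X]XXXX_   (p3,X)→(p3,X,+1)
state=p3 head=1 tape=YX[X]XXX_   (p3,X)→(p3,X,+1)
state=p3 head=2 tape=YXX[X]XX_   (p3,X)→(p3,X,+1)
state=p3 head=3 tape=YXXX[X]X_   (p3,X)→(p3,X,+1)
state=p3 head=4 tape=YXXXX[X]_   (p3,X)→(p3,X,+1)
state=p3 head=5 tape=YXXXXX[_]
M halts after 15 transitions.

15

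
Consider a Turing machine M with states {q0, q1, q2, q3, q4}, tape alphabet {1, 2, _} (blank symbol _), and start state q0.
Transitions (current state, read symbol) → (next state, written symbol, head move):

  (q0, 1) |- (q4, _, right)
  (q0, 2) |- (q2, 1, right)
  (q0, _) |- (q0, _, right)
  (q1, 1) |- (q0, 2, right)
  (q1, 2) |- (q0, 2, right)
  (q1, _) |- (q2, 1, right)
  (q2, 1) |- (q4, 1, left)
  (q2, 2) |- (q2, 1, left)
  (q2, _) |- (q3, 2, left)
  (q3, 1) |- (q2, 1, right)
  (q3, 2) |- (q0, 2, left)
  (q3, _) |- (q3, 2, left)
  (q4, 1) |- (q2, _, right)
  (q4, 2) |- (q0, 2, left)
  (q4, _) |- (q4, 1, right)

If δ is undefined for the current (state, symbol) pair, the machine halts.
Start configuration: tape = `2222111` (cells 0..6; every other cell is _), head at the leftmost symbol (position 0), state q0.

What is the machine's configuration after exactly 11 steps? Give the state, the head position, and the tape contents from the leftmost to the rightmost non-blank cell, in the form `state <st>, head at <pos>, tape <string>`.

state q2, head at 1, tape 11212111

q0 | _[2]222111   read 2 → write 1, move right, go to q2
q2 | _1[2]22111   read 2 → write 1, move left, go to q2
q2 | _[1]122111   read 1 → write 1, move left, go to q4
q4 | [_]1122111   read _ → write 1, move right, go to q4
q4 | 1[1]122111   read 1 → write _, move right, go to q2
q2 | 1_[1]22111   read 1 → write 1, move left, go to q4
q4 | 1[_]122111   read _ → write 1, move right, go to q4
q4 | 11[1]22111   read 1 → write _, move right, go to q2
q2 | 11_[2]2111   read 2 → write 1, move left, go to q2
q2 | 11[_]12111   read _ → write 2, move left, go to q3
q3 | 1[1]212111   read 1 → write 1, move right, go to q2
q2 | 11[2]12111
After 11 steps: state q2, head at 1, tape 11212111.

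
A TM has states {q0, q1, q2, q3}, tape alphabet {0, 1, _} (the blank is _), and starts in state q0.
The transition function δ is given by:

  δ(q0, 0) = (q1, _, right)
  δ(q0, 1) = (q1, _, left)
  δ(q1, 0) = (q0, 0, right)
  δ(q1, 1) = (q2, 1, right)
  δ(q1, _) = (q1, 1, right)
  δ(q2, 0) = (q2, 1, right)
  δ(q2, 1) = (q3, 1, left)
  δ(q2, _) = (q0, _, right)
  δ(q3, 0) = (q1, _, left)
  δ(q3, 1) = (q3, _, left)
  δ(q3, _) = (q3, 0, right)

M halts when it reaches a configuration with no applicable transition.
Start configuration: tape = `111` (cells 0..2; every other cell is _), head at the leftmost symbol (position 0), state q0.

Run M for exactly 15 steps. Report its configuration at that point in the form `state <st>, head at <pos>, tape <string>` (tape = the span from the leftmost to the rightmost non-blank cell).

q0 | __[1]11   read 1 → write _, move left, go to q1
q1 | _[_]_11   read _ → write 1, move right, go to q1
q1 | _1[_]11   read _ → write 1, move right, go to q1
q1 | _11[1]1   read 1 → write 1, move right, go to q2
q2 | _111[1]   read 1 → write 1, move left, go to q3
q3 | _11[1]1   read 1 → write _, move left, go to q3
q3 | _1[1]_1   read 1 → write _, move left, go to q3
q3 | _[1]__1   read 1 → write _, move left, go to q3
q3 | [_]___1   read _ → write 0, move right, go to q3
q3 | 0[_]__1   read _ → write 0, move right, go to q3
q3 | 00[_]_1   read _ → write 0, move right, go to q3
q3 | 000[_]1   read _ → write 0, move right, go to q3
q3 | 0000[1]   read 1 → write _, move left, go to q3
q3 | 000[0]_   read 0 → write _, move left, go to q1
q1 | 00[0]__   read 0 → write 0, move right, go to q0
q0 | 000[_]_
After 15 steps: state q0, head at 1, tape 000.

state q0, head at 1, tape 000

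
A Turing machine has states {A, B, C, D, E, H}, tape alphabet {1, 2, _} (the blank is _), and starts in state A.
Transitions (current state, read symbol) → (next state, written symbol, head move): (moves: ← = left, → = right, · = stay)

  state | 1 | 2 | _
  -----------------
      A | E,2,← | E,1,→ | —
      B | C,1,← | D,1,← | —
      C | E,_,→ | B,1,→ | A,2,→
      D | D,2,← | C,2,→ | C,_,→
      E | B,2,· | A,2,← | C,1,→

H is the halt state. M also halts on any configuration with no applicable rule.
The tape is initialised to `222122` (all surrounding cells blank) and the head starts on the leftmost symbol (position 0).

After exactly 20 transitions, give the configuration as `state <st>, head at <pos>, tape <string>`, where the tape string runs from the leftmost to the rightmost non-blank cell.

state=A head=0 tape=__[2]22122   (A,2)→(E,1,→)
state=E head=1 tape=__1[2]2122   (E,2)→(A,2,←)
state=A head=0 tape=__[1]22122   (A,1)→(E,2,←)
state=E head=-1 tape=_[_]222122   (E,_)→(C,1,→)
state=C head=0 tape=_1[2]22122   (C,2)→(B,1,→)
state=B head=1 tape=_11[2]2122   (B,2)→(D,1,←)
state=D head=0 tape=_1[1]12122   (D,1)→(D,2,←)
state=D head=-1 tape=_[1]212122   (D,1)→(D,2,←)
state=D head=-2 tape=[_]2212122   (D,_)→(C,_,→)
state=C head=-1 tape=_[2]212122   (C,2)→(B,1,→)
state=B head=0 tape=_1[2]12122   (B,2)→(D,1,←)
state=D head=-1 tape=_[1]112122   (D,1)→(D,2,←)
state=D head=-2 tape=[_]2112122   (D,_)→(C,_,→)
state=C head=-1 tape=_[2]112122   (C,2)→(B,1,→)
state=B head=0 tape=_1[1]12122   (B,1)→(C,1,←)
state=C head=-1 tape=_[1]112122   (C,1)→(E,_,→)
state=E head=0 tape=__[1]12122   (E,1)→(B,2,·)
state=B head=0 tape=__[2]12122   (B,2)→(D,1,←)
state=D head=-1 tape=_[_]112122   (D,_)→(C,_,→)
state=C head=0 tape=__[1]12122   (C,1)→(E,_,→)
state=E head=1 tape=___[1]2122
After 20 steps: state E, head at 1, tape 12122.

state E, head at 1, tape 12122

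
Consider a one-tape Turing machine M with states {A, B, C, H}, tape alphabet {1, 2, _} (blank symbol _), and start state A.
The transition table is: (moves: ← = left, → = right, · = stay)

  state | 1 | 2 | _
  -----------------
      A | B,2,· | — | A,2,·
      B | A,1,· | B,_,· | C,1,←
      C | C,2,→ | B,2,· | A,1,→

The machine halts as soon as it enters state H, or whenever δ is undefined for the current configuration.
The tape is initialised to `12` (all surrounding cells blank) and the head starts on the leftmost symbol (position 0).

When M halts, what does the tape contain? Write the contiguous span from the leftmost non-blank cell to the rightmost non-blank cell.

222212

A | __[1]2__   read 1 → write 2, move ·, go to B
B | __[2]2__   read 2 → write _, move ·, go to B
B | __[_]2__   read _ → write 1, move ←, go to C
C | _[_]12__   read _ → write 1, move →, go to A
A | _1[1]2__   read 1 → write 2, move ·, go to B
B | _1[2]2__   read 2 → write _, move ·, go to B
B | _1[_]2__   read _ → write 1, move ←, go to C
C | _[1]12__   read 1 → write 2, move →, go to C
C | _2[1]2__   read 1 → write 2, move →, go to C
C | _22[2]__   read 2 → write 2, move ·, go to B
B | _22[2]__   read 2 → write _, move ·, go to B
B | _22[_]__   read _ → write 1, move ←, go to C
C | _2[2]1__   read 2 → write 2, move ·, go to B
B | _2[2]1__   read 2 → write _, move ·, go to B
B | _2[_]1__   read _ → write 1, move ←, go to C
C | _[2]11__   read 2 → write 2, move ·, go to B
B | _[2]11__   read 2 → write _, move ·, go to B
B | _[_]11__   read _ → write 1, move ←, go to C
C | [_]111__   read _ → write 1, move →, go to A
A | 1[1]11__   read 1 → write 2, move ·, go to B
B | 1[2]11__   read 2 → write _, move ·, go to B
B | 1[_]11__   read _ → write 1, move ←, go to C
C | [1]111__   read 1 → write 2, move →, go to C
C | 2[1]11__   read 1 → write 2, move →, go to C
C | 22[1]1__   read 1 → write 2, move →, go to C
C | 222[1]__   read 1 → write 2, move →, go to C
C | 2222[_]_   read _ → write 1, move →, go to A
A | 22221[_]   read _ → write 2, move ·, go to A
A | 22221[2]
The non-blank tape span at halt is 222212.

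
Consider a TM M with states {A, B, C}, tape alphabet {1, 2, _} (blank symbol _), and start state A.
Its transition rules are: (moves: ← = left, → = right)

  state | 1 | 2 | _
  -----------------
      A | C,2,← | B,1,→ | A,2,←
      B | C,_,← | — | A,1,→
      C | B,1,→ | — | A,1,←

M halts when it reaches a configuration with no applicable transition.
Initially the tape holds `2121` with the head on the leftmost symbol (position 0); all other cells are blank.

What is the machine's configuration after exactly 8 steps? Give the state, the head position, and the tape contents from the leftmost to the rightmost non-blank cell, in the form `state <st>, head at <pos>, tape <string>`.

state=A head=0 tape=[2]121_   (A,2)→(B,1,→)
state=B head=1 tape=1[1]21_   (B,1)→(C,_,←)
state=C head=0 tape=[1]_21_   (C,1)→(B,1,→)
state=B head=1 tape=1[_]21_   (B,_)→(A,1,→)
state=A head=2 tape=11[2]1_   (A,2)→(B,1,→)
state=B head=3 tape=111[1]_   (B,1)→(C,_,←)
state=C head=2 tape=11[1]__   (C,1)→(B,1,→)
state=B head=3 tape=111[_]_   (B,_)→(A,1,→)
state=A head=4 tape=1111[_]
After 8 steps: state A, head at 4, tape 1111.

state A, head at 4, tape 1111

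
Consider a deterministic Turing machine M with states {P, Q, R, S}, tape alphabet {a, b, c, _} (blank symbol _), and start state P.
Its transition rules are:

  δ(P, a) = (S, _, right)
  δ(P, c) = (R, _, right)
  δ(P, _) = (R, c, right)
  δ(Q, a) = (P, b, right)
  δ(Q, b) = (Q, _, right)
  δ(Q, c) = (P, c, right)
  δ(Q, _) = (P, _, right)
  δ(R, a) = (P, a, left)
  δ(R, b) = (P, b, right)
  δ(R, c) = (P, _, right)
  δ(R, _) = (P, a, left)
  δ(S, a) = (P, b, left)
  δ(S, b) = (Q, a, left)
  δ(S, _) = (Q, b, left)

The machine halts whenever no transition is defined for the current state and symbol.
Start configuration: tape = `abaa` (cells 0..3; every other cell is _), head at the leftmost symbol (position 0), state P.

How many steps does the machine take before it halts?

state=P head=0 tape=[a]baa_   (P,a)→(S,_,right)
state=S head=1 tape=_[b]aa_   (S,b)→(Q,a,left)
state=Q head=0 tape=[_]aaa_   (Q,_)→(P,_,right)
state=P head=1 tape=_[a]aa_   (P,a)→(S,_,right)
state=S head=2 tape=__[a]a_   (S,a)→(P,b,left)
state=P head=1 tape=_[_]ba_   (P,_)→(R,c,right)
state=R head=2 tape=_c[b]a_   (R,b)→(P,b,right)
state=P head=3 tape=_cb[a]_   (P,a)→(S,_,right)
state=S head=4 tape=_cb_[_]   (S,_)→(Q,b,left)
state=Q head=3 tape=_cb[_]b   (Q,_)→(P,_,right)
state=P head=4 tape=_cb_[b]
M halts after 10 transitions.

10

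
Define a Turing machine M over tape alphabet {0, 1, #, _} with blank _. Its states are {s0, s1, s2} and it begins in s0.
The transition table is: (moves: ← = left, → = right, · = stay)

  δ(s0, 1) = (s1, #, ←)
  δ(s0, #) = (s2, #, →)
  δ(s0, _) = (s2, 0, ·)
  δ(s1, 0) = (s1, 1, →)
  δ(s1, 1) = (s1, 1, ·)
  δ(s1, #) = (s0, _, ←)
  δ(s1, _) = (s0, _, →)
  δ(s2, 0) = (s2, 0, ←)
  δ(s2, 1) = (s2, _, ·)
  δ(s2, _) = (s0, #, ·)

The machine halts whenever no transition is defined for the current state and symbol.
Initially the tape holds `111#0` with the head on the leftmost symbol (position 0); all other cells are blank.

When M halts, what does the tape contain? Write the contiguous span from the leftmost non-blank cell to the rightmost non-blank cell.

s0 | _[1]11#0   read 1 → write #, move ←, go to s1
s1 | [_]#11#0   read _ → write _, move →, go to s0
s0 | _[#]11#0   read # → write #, move →, go to s2
s2 | _#[1]1#0   read 1 → write _, move ·, go to s2
s2 | _#[_]1#0   read _ → write #, move ·, go to s0
s0 | _#[#]1#0   read # → write #, move →, go to s2
s2 | _##[1]#0   read 1 → write _, move ·, go to s2
s2 | _##[_]#0   read _ → write #, move ·, go to s0
s0 | _##[#]#0   read # → write #, move →, go to s2
s2 | _###[#]0
The non-blank tape span at halt is ####0.

####0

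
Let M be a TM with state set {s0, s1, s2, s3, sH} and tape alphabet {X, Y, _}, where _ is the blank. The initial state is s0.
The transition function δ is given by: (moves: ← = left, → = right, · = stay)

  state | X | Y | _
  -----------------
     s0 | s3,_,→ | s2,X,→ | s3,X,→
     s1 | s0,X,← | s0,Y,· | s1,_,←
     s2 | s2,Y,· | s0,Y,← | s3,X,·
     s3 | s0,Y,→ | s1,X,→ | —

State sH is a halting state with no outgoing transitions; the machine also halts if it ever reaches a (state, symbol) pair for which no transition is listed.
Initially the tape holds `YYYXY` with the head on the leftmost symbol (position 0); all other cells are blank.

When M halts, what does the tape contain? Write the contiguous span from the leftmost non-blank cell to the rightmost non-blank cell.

state=s0 head=0 tape=[Y]YYXY___   (s0,Y)→(s2,X,→)
state=s2 head=1 tape=X[Y]YXY___   (s2,Y)→(s0,Y,←)
state=s0 head=0 tape=[X]YYXY___   (s0,X)→(s3,_,→)
state=s3 head=1 tape=_[Y]YXY___   (s3,Y)→(s1,X,→)
state=s1 head=2 tape=_X[Y]XY___   (s1,Y)→(s0,Y,·)
state=s0 head=2 tape=_X[Y]XY___   (s0,Y)→(s2,X,→)
state=s2 head=3 tape=_XX[X]Y___   (s2,X)→(s2,Y,·)
state=s2 head=3 tape=_XX[Y]Y___   (s2,Y)→(s0,Y,←)
state=s0 head=2 tape=_X[X]YY___   (s0,X)→(s3,_,→)
state=s3 head=3 tape=_X_[Y]Y___   (s3,Y)→(s1,X,→)
state=s1 head=4 tape=_X_X[Y]___   (s1,Y)→(s0,Y,·)
state=s0 head=4 tape=_X_X[Y]___   (s0,Y)→(s2,X,→)
state=s2 head=5 tape=_X_XX[_]__   (s2,_)→(s3,X,·)
state=s3 head=5 tape=_X_XX[X]__   (s3,X)→(s0,Y,→)
state=s0 head=6 tape=_X_XXY[_]_   (s0,_)→(s3,X,→)
state=s3 head=7 tape=_X_XXYX[_]
The non-blank tape span at halt is X_XXYX.

X_XXYX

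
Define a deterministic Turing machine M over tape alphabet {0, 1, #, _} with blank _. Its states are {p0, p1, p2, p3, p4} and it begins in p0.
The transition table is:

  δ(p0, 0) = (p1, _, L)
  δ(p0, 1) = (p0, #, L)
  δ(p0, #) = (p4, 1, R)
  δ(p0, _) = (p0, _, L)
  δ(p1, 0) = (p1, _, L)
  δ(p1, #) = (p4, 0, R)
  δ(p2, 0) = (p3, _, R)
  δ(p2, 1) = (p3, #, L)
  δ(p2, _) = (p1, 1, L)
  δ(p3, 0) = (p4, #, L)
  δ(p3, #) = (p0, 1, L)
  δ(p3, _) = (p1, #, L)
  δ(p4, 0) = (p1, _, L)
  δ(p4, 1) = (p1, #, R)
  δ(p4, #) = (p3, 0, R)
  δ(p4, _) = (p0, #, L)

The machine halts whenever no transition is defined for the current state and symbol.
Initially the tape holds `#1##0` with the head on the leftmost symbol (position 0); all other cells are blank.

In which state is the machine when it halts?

p0 | [#]1##0   read # → write 1, move R, go to p4
p4 | 1[1]##0   read 1 → write #, move R, go to p1
p1 | 1#[#]#0   read # → write 0, move R, go to p4
p4 | 1#0[#]0   read # → write 0, move R, go to p3
p3 | 1#00[0]   read 0 → write #, move L, go to p4
p4 | 1#0[0]#   read 0 → write _, move L, go to p1
p1 | 1#[0]_#   read 0 → write _, move L, go to p1
p1 | 1[#]__#   read # → write 0, move R, go to p4
p4 | 10[_]_#   read _ → write #, move L, go to p0
p0 | 1[0]#_#   read 0 → write _, move L, go to p1
p1 | [1]_#_#
No transition is defined for (p1, 1); M halts in state p1.

p1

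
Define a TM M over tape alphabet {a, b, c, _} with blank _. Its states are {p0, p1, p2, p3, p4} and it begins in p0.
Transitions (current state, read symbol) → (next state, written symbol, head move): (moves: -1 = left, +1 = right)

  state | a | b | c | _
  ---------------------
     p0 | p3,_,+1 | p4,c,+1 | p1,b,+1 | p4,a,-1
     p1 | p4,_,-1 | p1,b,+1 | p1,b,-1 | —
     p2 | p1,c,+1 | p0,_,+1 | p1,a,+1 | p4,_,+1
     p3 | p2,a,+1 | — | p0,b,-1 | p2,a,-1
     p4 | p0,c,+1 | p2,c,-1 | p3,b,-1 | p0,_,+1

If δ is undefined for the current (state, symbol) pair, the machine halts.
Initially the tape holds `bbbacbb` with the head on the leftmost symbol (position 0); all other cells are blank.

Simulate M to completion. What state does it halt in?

state=p0 head=0 tape=_[b]bbacbb   (p0,b)→(p4,c,+1)
state=p4 head=1 tape=_c[b]bacbb   (p4,b)→(p2,c,-1)
state=p2 head=0 tape=_[c]cbacbb   (p2,c)→(p1,a,+1)
state=p1 head=1 tape=_a[c]bacbb   (p1,c)→(p1,b,-1)
state=p1 head=0 tape=_[a]bbacbb   (p1,a)→(p4,_,-1)
state=p4 head=-1 tape=[_]_bbacbb   (p4,_)→(p0,_,+1)
state=p0 head=0 tape=_[_]bbacbb   (p0,_)→(p4,a,-1)
state=p4 head=-1 tape=[_]abbacbb   (p4,_)→(p0,_,+1)
state=p0 head=0 tape=_[a]bbacbb   (p0,a)→(p3,_,+1)
state=p3 head=1 tape=__[b]bacbb
No transition is defined for (p3, b); M halts in state p3.

p3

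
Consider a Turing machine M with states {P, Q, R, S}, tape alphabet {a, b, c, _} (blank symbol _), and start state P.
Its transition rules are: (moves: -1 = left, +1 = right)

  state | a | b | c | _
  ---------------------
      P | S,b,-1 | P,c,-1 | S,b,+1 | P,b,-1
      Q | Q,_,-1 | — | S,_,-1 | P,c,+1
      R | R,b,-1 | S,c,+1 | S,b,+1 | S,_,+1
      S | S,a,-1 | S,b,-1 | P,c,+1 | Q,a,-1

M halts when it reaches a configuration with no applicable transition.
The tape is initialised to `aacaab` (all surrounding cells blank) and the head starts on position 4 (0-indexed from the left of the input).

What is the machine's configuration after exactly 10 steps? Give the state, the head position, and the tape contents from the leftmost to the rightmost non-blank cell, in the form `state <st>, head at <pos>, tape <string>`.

state S, head at 4, tape aabbcb

P | aaca[a]b   read a → write b, move -1, go to S
S | aac[a]bb   read a → write a, move -1, go to S
S | aa[c]abb   read c → write c, move +1, go to P
P | aac[a]bb   read a → write b, move -1, go to S
S | aa[c]bbb   read c → write c, move +1, go to P
P | aac[b]bb   read b → write c, move -1, go to P
P | aa[c]cbb   read c → write b, move +1, go to S
S | aab[c]bb   read c → write c, move +1, go to P
P | aabc[b]b   read b → write c, move -1, go to P
P | aab[c]cb   read c → write b, move +1, go to S
S | aabb[c]b
After 10 steps: state S, head at 4, tape aabbcb.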